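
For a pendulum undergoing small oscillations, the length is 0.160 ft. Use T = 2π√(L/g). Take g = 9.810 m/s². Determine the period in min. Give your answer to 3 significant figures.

0.00738 min

Directly: T = 2π√(L/g).
L = 0.160 ft = 0.04877 m; g = 9.810 m/s².
T = 0.4430 s
0.4430 s × (1 min / 60.00 s) = 0.007383 min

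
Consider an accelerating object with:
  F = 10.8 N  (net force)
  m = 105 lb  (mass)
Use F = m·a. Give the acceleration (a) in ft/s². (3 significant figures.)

Rearranging F = m·a for a: a = F/m.
F = 10.8 N; m = 105 lb = 47.63 kg.
a = 0.2268 m/s²
0.2268 m/s² × (1 ft/s² / 0.3048 m/s²) = 0.7440 ft/s²

0.744 ft/s²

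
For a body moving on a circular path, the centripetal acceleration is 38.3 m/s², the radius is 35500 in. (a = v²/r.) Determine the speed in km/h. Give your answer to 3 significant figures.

Rearranging a = v²/r for v: v = √(a·r).
a = 38.3 m/s²; r = 35500 in = 901.7 m.
v = 185.8 m/s
185.8 m/s × (1 km/h / 0.2778 m/s) = 669.0 km/h

669 km/h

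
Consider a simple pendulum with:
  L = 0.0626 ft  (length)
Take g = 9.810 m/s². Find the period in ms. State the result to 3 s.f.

277 ms

T is given directly by: T = 2π√(L/g).
L = 0.0626 ft = 0.01908 m; g = 9.810 m/s².
T = 0.2771 s
0.2771 s × (1 ms / 0.001000 s) = 277.1 ms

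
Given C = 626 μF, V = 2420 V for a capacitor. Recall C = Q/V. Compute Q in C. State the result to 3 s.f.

1.51 C

Rearranging C = Q/V for Q: Q = CV.
C = 626 μF = 6.260×10^-4 F; V = 2420 V.
Q = 1.515 C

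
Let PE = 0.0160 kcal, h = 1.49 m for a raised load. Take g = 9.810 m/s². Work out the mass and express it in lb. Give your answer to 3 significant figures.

Rearranging: m = PE/(g·h).
PE = 0.0160 kcal = 66.94 J; h = 1.49 m; g = 9.810 m/s².
m = 4.580 kg
4.580 kg × (1 lb / 0.4536 kg) = 10.10 lb

10.1 lb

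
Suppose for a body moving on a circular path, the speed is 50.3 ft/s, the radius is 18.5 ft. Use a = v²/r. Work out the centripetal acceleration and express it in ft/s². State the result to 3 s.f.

137 ft/s²

Directly: a = v²/r.
v = 50.3 ft/s = 15.33 m/s; r = 18.5 ft = 5.639 m.
a = 41.68 m/s²
41.68 m/s² × (1 ft/s² / 0.3048 m/s²) = 136.8 ft/s²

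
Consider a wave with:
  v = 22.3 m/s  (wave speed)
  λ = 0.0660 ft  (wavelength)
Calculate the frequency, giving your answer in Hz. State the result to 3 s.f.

1110 Hz

Rearranging v = f·λ for f: f = v/λ.
v = 22.3 m/s; λ = 0.0660 ft = 0.02012 m.
f = 1109 Hz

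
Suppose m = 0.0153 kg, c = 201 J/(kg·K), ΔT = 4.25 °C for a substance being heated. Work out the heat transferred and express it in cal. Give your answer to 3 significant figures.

3.12 cal

Directly: Q = mcΔT.
m = 0.0153 kg; c = 201 J/(kg·K); ΔT = 4.25 °C = 4.250 K.
Q = 13.07 J  (the unit combination reduces to kg·m²/s² = J)
13.07 J × (1 cal / 4.184 J) = 3.124 cal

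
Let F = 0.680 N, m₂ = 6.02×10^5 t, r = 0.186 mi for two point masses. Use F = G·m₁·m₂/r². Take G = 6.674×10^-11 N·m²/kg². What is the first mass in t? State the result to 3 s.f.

Solving F = G·m₁·m₂/r² for m₁: m₁ = F·r²/(G·m₂).
F = 0.680 N; m₂ = 6.02×10^5 t = 6.020×10^8 kg; r = 0.186 mi = 299.3 m; G = 6.674×10^-11 N·m²/kg².
m₁ = 1.517×10^6 kg
1.517×10^6 kg × (1 t / 1000 kg) = 1517 t

1520 t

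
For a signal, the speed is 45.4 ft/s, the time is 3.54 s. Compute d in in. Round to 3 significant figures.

1930 in

Solving v = d/t for d: d = v·t.
v = 45.4 ft/s = 13.84 m/s; t = 3.54 s.
d = 48.99 m
48.99 m × (1 in / 0.02540 m) = 1929 in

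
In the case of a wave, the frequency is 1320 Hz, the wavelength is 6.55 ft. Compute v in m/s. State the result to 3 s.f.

v is given directly by: v = fλ.
f = 1320 Hz; λ = 6.55 ft = 1.996 m.
v = 2635 m/s

2640 m/s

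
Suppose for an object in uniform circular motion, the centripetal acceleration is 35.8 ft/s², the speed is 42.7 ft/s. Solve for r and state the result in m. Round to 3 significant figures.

15.5 m

Rearranging: r = v²/a.
a = 35.8 ft/s² = 10.91 m/s²; v = 42.7 ft/s = 13.01 m/s.
r = 15.52 m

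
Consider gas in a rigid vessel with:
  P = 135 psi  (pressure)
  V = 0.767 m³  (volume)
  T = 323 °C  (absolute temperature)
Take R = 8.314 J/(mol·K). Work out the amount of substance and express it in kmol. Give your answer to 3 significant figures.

From the ideal-gas law: n = PV/(RT).
P = 135 psi = 9.308×10^5 Pa; V = 0.767 m³; T = 323 °C = 596.1 K; R = 8.314 J/(mol·K).
n = 144.0 mol
144.0 mol × (1 kmol / 1000 mol) = 0.1440 kmol

0.144 kmol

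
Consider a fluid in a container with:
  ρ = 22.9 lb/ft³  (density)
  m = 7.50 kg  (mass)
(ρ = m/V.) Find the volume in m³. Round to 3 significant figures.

0.0204 m³

Rearranging ρ = m/V for V: V = m/ρ.
ρ = 22.9 lb/ft³ = 366.8 kg/m³; m = 7.50 kg.
V = 0.02045 m³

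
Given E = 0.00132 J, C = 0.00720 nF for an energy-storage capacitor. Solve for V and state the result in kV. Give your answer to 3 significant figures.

19.1 kV

Solving E = ½C·V² for V: V = √(2E/C).
E = 0.00132 J; C = 0.00720 nF = 7.200×10^-12 F.
V = 19149 V
19149 V × (1 kV / 1000 V) = 19.15 kV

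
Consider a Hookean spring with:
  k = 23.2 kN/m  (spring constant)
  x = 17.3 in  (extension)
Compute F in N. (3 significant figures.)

F is given directly by: F = kx.
k = 23.2 kN/m = 23200 N/m; x = 17.3 in = 0.4394 m.
F = 10195 N

10200 N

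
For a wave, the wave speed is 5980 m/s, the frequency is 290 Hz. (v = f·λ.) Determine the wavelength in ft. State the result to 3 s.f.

Solving v = f·λ for λ: λ = v/f.
v = 5980 m/s; f = 290 Hz.
λ = 20.62 m
20.62 m × (1 ft / 0.3048 m) = 67.65 ft

67.7 ft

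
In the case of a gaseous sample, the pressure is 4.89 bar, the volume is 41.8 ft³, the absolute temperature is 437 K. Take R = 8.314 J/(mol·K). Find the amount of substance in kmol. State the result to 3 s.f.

0.159 kmol

From the ideal-gas law: n = PV/(RT).
P = 4.89 bar = 4.890×10^5 Pa; V = 41.8 ft³ = 1.184 m³; T = 437 K; R = 8.314 J/(mol·K).
n = 159.3 mol
159.3 mol × (1 kmol / 1000 mol) = 0.1593 kmol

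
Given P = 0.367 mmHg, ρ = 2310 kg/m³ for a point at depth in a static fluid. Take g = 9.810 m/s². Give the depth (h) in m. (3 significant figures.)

0.00216 m

Solving P = ρ·g·h for h: h = P/(ρ·g).
P = 0.367 mmHg = 48.93 Pa; ρ = 2310 kg/m³; g = 9.810 m/s².
h = 0.002159 m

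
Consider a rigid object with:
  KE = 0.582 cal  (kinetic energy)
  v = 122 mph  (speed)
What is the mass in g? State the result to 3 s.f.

1.64 g

Rearranging KE = ½mv² for m: m = 2·KE/v².
KE = 0.582 cal = 2.435 J; v = 122 mph = 54.54 m/s.
m = 0.001637 kg
0.001637 kg × (1 g / 0.001000 kg) = 1.637 g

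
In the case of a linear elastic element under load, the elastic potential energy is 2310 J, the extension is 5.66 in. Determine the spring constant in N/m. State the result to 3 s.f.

2.24×10^5 N/m

Rearranging: k = 2U/x².
U = 2310 J; x = 5.66 in = 0.1438 m.
k = 2.235×10^5 N/m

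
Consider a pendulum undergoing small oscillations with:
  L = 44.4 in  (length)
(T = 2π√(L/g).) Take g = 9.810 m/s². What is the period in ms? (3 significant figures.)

T is given directly by: T = 2π√(L/g).
L = 44.4 in = 1.128 m; g = 9.810 m/s².
T = 2.130 s
2.130 s × (1 ms / 0.001000 s) = 2130 ms

2130 ms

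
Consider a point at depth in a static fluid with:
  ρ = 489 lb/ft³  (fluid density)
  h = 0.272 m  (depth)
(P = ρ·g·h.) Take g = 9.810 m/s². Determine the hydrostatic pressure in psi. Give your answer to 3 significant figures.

P is given directly by: P = ρgh.
ρ = 489 lb/ft³ = 7833 kg/m³; h = 0.272 m; g = 9.810 m/s².
P = 20901 Pa
20901 Pa × (1 psi / 6895 Pa) = 3.031 psi

3.03 psi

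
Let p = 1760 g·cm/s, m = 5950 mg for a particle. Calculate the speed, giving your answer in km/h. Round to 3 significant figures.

10.6 km/h

Solving p = m·v for v: v = p/m.
p = 1760 g·cm/s = 0.01760 kg·m/s; m = 5950 mg = 0.005950 kg.
v = 2.958 m/s
2.958 m/s × (1 km/h / 0.2778 m/s) = 10.65 km/h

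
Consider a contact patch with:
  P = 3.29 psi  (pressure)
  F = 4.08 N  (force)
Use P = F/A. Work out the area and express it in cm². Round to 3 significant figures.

1.80 cm²

Rearranging P = F/A for A: A = F/P.
P = 3.29 psi = 22684 Pa; F = 4.08 N.
A = 1.799×10^-4 m²
1.799×10^-4 m² × (1 cm² / 1.000×10^-4 m²) = 1.799 cm²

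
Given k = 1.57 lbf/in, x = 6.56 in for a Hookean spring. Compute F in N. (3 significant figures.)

45.8 N

Directly: F = kx.
k = 1.57 lbf/in = 274.9 N/m; x = 6.56 in = 0.1666 m.
F = 45.81 N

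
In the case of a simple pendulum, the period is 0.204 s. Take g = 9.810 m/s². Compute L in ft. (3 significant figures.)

Rearranging: L = g·(T/2π)².
T = 0.204 s; g = 9.810 m/s².
L = 0.01034 m
0.01034 m × (1 ft / 0.3048 m) = 0.03393 ft

0.0339 ft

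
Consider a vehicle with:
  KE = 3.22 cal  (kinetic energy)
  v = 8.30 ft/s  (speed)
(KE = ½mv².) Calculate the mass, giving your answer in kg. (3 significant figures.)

Rearranging KE = ½mv² for m: m = 2·KE/v².
KE = 3.22 cal = 13.47 J; v = 8.30 ft/s = 2.530 m/s.
m = 4.210 kg

4.21 kg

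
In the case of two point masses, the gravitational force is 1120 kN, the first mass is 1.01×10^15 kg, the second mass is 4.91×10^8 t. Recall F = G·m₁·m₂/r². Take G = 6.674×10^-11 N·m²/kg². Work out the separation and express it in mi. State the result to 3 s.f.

Rearranging: r = √(G·m₁m₂/F).
F = 1120 kN = 1.120×10^6 N; m₁ = 1.01×10^15 kg; m₂ = 4.91×10^8 t = 4.910×10^11 kg; G = 6.674×10^-11 N·m²/kg².
r = 1.719×10^5 m
1.719×10^5 m × (1 mi / 1609 m) = 106.8 mi

107 mi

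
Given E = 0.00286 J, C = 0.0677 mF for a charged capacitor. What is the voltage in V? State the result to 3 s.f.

9.19 V

Rearranging: V = √(2E/C).
E = 0.00286 J; C = 0.0677 mF = 6.770×10^-5 F.
V = 9.192 V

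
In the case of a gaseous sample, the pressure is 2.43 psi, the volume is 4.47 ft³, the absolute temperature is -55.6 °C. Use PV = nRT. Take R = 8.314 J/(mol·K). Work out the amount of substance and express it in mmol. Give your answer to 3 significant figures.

1170 mmol

From the ideal-gas law: n = PV/(RT).
P = 2.43 psi = 16754 Pa; V = 4.47 ft³ = 0.1266 m³; T = -55.6 °C = 217.5 K; R = 8.314 J/(mol·K).
n = 1.172 mol
1.172 mol × (1 mmol / 0.001000 mol) = 1172 mmol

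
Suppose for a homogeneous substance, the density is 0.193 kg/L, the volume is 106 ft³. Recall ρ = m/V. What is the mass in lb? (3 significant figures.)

Rearranging: m = ρV.
ρ = 0.193 kg/L = 193.0 kg/m³; V = 106 ft³ = 3.002 m³.
m = 579.3 kg
579.3 kg × (1 lb / 0.4536 kg) = 1277 lb

1280 lb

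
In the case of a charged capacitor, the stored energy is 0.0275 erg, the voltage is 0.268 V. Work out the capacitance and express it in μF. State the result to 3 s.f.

Rearranging E = ½C·V² for C: C = 2E/V².
E = 0.0275 erg = 2.750×10^-9 J; V = 0.268 V.
C = 7.658×10^-8 F
7.658×10^-8 F × (1 μF / 1.000×10^-6 F) = 0.07658 μF

0.0766 μF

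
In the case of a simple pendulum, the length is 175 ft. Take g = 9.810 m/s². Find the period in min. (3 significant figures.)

0.244 min

Directly: T = 2π√(L/g).
L = 175 ft = 53.34 m; g = 9.810 m/s².
T = 14.65 s
14.65 s × (1 min / 60.00 s) = 0.2442 min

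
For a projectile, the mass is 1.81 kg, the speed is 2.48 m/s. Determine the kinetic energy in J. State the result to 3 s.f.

5.57 J

KE is given directly by: KE = ½mv².
m = 1.81 kg; v = 2.48 m/s.
KE = 5.566 J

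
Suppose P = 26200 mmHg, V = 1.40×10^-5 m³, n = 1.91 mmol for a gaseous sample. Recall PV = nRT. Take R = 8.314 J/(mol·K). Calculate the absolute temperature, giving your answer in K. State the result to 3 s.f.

3080 K

Rearranging: T = PV/(nR).
P = 26200 mmHg = 3.493×10^6 Pa; V = 1.40×10^-5 m³; n = 1.91 mmol = 0.001910 mol; R = 8.314 J/(mol·K).
T = 3080 K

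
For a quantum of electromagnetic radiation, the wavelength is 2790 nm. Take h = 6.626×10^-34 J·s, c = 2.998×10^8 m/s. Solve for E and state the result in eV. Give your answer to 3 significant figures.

0.444 eV

Directly: E = hc/λ.
λ = 2790 nm = 2.790×10^-6 m; h = 6.626×10^-34 J·s; c = 2.998×10^8 m/s.
E = 7.120×10^-20 J
7.120×10^-20 J × (1 eV / 1.602×10^-19 J) = 0.4444 eV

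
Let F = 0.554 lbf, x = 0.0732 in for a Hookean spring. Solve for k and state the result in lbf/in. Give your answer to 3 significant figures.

7.57 lbf/in

From Hooke's law: k = F/x.
F = 0.554 lbf = 2.464 N; x = 0.0732 in = 0.001859 m.
k = 1325 N/m
1325 N/m × (1 lbf/in / 175.1 N/m) = 7.568 lbf/in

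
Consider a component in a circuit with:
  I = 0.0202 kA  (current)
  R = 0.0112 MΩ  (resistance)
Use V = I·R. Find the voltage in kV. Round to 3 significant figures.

From Ohm's law: V = IR.
I = 0.0202 kA = 20.20 A; R = 0.0112 MΩ = 11200 Ω.
V = 2.262×10^5 V
2.262×10^5 V × (1 kV / 1000 V) = 226.2 kV

226 kV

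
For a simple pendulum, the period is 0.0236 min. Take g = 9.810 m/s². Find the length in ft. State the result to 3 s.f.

Solving T = 2π√(L/g) for L: L = g·(T/2π)².
T = 0.0236 min = 1.416 s; g = 9.810 m/s².
L = 0.4982 m
0.4982 m × (1 ft / 0.3048 m) = 1.635 ft

1.63 ft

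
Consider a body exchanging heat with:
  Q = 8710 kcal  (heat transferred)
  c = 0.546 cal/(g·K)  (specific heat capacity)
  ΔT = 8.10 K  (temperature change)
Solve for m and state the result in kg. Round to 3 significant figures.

1970 kg

Rearranging Q = m·c·ΔT for m: m = Q/(c·ΔT).
Q = 8710 kcal = 3.644×10^7 J; c = 0.546 cal/(g·K) = 2284 J/(kg·K); ΔT = 8.10 K.
m = 1969 kg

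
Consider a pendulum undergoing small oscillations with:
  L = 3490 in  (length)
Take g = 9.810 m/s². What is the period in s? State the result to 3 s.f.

T is given directly by: T = 2π√(L/g).
L = 3490 in = 88.65 m; g = 9.810 m/s².
T = 18.89 s

18.9 s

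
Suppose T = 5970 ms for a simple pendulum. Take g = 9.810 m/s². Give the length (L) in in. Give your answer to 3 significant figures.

349 in

Solving T = 2π√(L/g) for L: L = g·(T/2π)².
T = 5970 ms = 5.970 s; g = 9.810 m/s².
L = 8.856 m
8.856 m × (1 in / 0.02540 m) = 348.7 in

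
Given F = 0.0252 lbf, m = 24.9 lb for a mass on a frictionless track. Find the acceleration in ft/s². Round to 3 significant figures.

0.0326 ft/s²

Solving F = m·a for a: a = F/m.
F = 0.0252 lbf = 0.1121 N; m = 24.9 lb = 11.29 kg.
a = 0.009925 m/s²
0.009925 m/s² × (1 ft/s² / 0.3048 m/s²) = 0.03256 ft/s²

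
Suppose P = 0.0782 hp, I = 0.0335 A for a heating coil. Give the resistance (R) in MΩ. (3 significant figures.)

Rearranging P = I²R for R: R = P/I².
P = 0.0782 hp = 58.31 W; I = 0.0335 A.
R = 51961 Ω
51961 Ω × (1 MΩ / 1.000×10^6 Ω) = 0.05196 MΩ

0.0520 MΩ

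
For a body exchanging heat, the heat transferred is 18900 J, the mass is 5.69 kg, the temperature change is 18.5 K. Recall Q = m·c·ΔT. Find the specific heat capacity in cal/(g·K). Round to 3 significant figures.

0.0429 cal/(g·K)

Rearranging: c = Q/(m·ΔT).
Q = 18900 J; m = 5.69 kg; ΔT = 18.5 K.
c = 179.5 J/(kg·K)
179.5 J/(kg·K) × (1 cal/(g·K) / 4184 J/(kg·K)) = 0.04291 cal/(g·K)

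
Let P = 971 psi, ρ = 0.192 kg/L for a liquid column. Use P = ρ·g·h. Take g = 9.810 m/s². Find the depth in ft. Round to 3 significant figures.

11700 ft

Rearranging: h = P/(ρ·g).
P = 971 psi = 6.695×10^6 Pa; ρ = 0.192 kg/L = 192.0 kg/m³; g = 9.810 m/s².
h = 3554 m
3554 m × (1 ft / 0.3048 m) = 11661 ft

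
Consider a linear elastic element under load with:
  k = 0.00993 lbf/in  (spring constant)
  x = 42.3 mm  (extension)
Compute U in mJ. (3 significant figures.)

U is given directly by: U = ½kx².
k = 0.00993 lbf/in = 1.739 N/m; x = 42.3 mm = 0.04230 m.
U = 0.001556 J  (the unit combination reduces to kg·m²/s² = J)
0.001556 J × (1 mJ / 0.001000 J) = 1.556 mJ

1.56 mJ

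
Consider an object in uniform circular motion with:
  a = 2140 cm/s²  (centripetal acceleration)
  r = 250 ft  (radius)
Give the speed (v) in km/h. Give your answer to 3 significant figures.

145 km/h

Solving a = v²/r for v: v = √(a·r).
a = 2140 cm/s² = 21.40 m/s²; r = 250 ft = 76.20 m.
v = 40.38 m/s
40.38 m/s × (1 km/h / 0.2778 m/s) = 145.4 km/h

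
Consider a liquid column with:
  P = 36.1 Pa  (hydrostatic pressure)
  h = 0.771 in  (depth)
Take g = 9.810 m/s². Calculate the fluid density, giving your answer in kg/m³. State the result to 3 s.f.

188 kg/m³

Rearranging: ρ = P/(g·h).
P = 36.1 Pa; h = 0.771 in = 0.01958 m; g = 9.810 m/s².
ρ = 187.9 kg/m³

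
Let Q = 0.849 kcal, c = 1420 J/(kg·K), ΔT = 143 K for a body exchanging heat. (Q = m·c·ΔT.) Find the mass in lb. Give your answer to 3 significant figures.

Solving Q = m·c·ΔT for m: m = Q/(c·ΔT).
Q = 0.849 kcal = 3552 J; c = 1420 J/(kg·K); ΔT = 143 K.
m = 0.01749 kg
0.01749 kg × (1 lb / 0.4536 kg) = 0.03857 lb

0.0386 lb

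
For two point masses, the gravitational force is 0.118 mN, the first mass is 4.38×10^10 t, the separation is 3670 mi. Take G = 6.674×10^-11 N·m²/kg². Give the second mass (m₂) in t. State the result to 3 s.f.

1410 t

From Newton's law of gravitation: m₂ = F·r²/(G·m₁).
F = 0.118 mN = 1.180×10^-4 N; m₁ = 4.38×10^10 t = 4.380×10^13 kg; r = 3670 mi = 5.906×10^6 m; G = 6.674×10^-11 N·m²/kg².
m₂ = 1.408×10^6 kg
1.408×10^6 kg × (1 t / 1000 kg) = 1408 t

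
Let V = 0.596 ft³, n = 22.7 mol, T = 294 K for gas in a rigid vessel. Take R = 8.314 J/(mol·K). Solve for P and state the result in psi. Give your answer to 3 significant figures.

Directly: P = nRT/V.
V = 0.596 ft³ = 0.01688 m³; n = 22.7 mol; T = 294 K; R = 8.314 J/(mol·K).
P = 3.288×10^6 Pa
3.288×10^6 Pa × (1 psi / 6895 Pa) = 476.8 psi

477 psi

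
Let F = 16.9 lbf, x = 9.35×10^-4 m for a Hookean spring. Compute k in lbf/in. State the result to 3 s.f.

459 lbf/in

Rearranging F = k·x for k: k = F/x.
F = 16.9 lbf = 75.17 N; x = 9.35×10^-4 m.
k = 80401 N/m
80401 N/m × (1 lbf/in / 175.1 N/m) = 459.1 lbf/in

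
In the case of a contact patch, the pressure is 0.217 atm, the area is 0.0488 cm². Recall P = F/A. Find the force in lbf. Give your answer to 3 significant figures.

Solving P = F/A for F: F = P·A.
P = 0.217 atm = 21988 Pa; A = 0.0488 cm² = 4.880×10^-6 m².
F = 0.1073 N
0.1073 N × (1 lbf / 4.448 N) = 0.02412 lbf

0.0241 lbf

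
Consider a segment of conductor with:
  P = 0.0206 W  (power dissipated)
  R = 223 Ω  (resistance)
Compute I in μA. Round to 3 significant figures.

Rearranging P = I²R for I: I = √(P/R).
P = 0.0206 W; R = 223 Ω.
I = 0.009611 A
0.009611 A × (1 μA / 1.000×10^-6 A) = 9611 μA

9610 μA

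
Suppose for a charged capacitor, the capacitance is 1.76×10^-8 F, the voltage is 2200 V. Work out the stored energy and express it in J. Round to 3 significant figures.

0.0426 J

Directly: E = ½CV².
C = 1.76×10^-8 F; V = 2200 V.
E = 0.04259 J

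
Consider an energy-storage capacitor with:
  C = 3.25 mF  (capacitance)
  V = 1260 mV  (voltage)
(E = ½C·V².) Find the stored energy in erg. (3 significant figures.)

E is given directly by: E = ½CV².
C = 3.25 mF = 0.003250 F; V = 1260 mV = 1.260 V.
E = 0.002580 J  (the unit combination reduces to kg·m²/s² = J)
0.002580 J × (1 erg / 1.000×10^-7 J) = 25799 erg

25800 erg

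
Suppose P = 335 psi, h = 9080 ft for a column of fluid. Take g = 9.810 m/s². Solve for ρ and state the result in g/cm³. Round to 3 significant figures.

Rearranging: ρ = P/(g·h).
P = 335 psi = 2.310×10^6 Pa; h = 9080 ft = 2768 m; g = 9.810 m/s².
ρ = 85.07 kg/m³
85.07 kg/m³ × (1 g/cm³ / 1000 kg/m³) = 0.08507 g/cm³

0.0851 g/cm³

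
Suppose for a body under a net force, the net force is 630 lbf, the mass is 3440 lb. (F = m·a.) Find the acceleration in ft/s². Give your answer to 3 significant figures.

Rearranging: a = F/m.
F = 630 lbf = 2802 N; m = 3440 lb = 1560 kg.
a = 1.796 m/s²
1.796 m/s² × (1 ft/s² / 0.3048 m/s²) = 5.892 ft/s²

5.89 ft/s²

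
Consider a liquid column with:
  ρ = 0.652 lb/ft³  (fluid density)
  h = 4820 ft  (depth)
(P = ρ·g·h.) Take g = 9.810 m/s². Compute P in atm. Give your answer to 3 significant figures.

P is given directly by: P = ρgh.
ρ = 0.652 lb/ft³ = 10.44 kg/m³; h = 4820 ft = 1469 m; g = 9.810 m/s².
P = 1.505×10^5 Pa
1.505×10^5 Pa × (1 atm / 1.013×10^5 Pa) = 1.486 atm

1.49 atm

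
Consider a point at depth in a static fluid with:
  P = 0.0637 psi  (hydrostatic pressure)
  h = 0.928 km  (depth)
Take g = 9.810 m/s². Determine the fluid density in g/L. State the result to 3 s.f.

0.0482 g/L

Solving P = ρ·g·h for ρ: ρ = P/(g·h).
P = 0.0637 psi = 439.2 Pa; h = 0.928 km = 928.0 m; g = 9.810 m/s².
ρ = 0.04824 kg/m³
Since 1 g/L = 1 kg/m³, 0.04824 g/L.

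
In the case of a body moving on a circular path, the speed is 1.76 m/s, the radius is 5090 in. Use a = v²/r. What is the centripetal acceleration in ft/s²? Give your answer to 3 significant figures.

Directly: a = v²/r.
v = 1.76 m/s; r = 5090 in = 129.3 m.
a = 0.02396 m/s²
0.02396 m/s² × (1 ft/s² / 0.3048 m/s²) = 0.07861 ft/s²

0.0786 ft/s²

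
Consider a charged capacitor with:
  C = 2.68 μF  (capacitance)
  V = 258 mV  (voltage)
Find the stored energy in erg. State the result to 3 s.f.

0.892 erg

Directly: E = ½CV².
C = 2.68 μF = 2.680×10^-6 F; V = 258 mV = 0.2580 V.
E = 8.920×10^-8 J
8.920×10^-8 J × (1 erg / 1.000×10^-7 J) = 0.8920 erg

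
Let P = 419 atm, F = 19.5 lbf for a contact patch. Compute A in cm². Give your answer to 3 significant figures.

0.0204 cm²

Rearranging: A = F/P.
P = 419 atm = 4.246×10^7 Pa; F = 19.5 lbf = 86.74 N.
A = 2.043×10^-6 m²
2.043×10^-6 m² × (1 cm² / 1.000×10^-4 m²) = 0.02043 cm²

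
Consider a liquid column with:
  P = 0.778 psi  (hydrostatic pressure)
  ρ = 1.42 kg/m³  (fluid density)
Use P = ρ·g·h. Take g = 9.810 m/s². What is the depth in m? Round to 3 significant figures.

Solving P = ρ·g·h for h: h = P/(ρ·g).
P = 0.778 psi = 5364 Pa; ρ = 1.42 kg/m³; g = 9.810 m/s².
h = 385.1 m

385 m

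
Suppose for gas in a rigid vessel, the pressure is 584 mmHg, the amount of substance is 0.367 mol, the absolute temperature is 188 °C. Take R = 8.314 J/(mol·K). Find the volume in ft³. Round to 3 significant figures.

0.638 ft³

From the ideal-gas law: V = nRT/P.
P = 584 mmHg = 77860 Pa; n = 0.367 mol; T = 188 °C = 461.1 K; R = 8.314 J/(mol·K).
V = 0.01807 m³
0.01807 m³ × (1 ft³ / 0.02832 m³) = 0.6382 ft³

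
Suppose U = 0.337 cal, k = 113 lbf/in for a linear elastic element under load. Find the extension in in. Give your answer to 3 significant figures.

0.470 in

Rearranging: x = √(2U/k).
U = 0.337 cal = 1.410 J; k = 113 lbf/in = 19789 N/m.
x = 0.01194 m
0.01194 m × (1 in / 0.02540 m) = 0.4700 in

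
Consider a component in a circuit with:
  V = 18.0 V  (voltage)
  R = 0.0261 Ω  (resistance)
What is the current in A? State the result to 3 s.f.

Rearranging V = I·R for I: I = V/R.
V = 18.0 V; R = 0.0261 Ω.
I = 689.7 A

690 A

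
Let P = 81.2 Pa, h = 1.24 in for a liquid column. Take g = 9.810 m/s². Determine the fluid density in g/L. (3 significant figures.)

Solving P = ρ·g·h for ρ: ρ = P/(g·h).
P = 81.2 Pa; h = 1.24 in = 0.03150 m; g = 9.810 m/s².
ρ = 262.8 kg/m³
Since 1 g/L = 1 kg/m³, 262.8 g/L.

263 g/L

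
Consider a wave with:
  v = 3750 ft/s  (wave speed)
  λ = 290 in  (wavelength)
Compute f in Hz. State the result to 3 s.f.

Solving v = f·λ for f: f = v/λ.
v = 3750 ft/s = 1143 m/s; λ = 290 in = 7.366 m.
f = 155.2 Hz

155 Hz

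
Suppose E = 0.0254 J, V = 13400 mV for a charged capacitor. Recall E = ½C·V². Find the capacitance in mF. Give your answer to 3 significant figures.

Solving E = ½C·V² for C: C = 2E/V².
E = 0.0254 J; V = 13400 mV = 13.40 V.
C = 2.829×10^-4 F
2.829×10^-4 F × (1 mF / 0.001000 F) = 0.2829 mF

0.283 mF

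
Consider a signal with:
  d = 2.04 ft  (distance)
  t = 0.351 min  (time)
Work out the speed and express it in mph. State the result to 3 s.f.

Directly: v = d/t.
d = 2.04 ft = 0.6218 m; t = 0.351 min = 21.06 s.
v = 0.02952 m/s
0.02952 m/s × (1 mph / 0.4470 m/s) = 0.06605 mph

0.0660 mph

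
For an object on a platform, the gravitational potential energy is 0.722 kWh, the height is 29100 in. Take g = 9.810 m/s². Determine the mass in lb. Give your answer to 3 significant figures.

790 lb

Solving PE = m·g·h for m: m = PE/(g·h).
PE = 0.722 kWh = 2.599×10^6 J; h = 29100 in = 739.1 m; g = 9.810 m/s².
m = 358.5 kg
358.5 kg × (1 lb / 0.4536 kg) = 790.3 lb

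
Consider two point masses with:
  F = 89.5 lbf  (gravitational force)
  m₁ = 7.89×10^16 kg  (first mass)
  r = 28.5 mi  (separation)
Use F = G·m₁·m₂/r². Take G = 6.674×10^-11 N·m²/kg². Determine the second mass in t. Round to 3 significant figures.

159 t

Rearranging: m₂ = F·r²/(G·m₁).
F = 89.5 lbf = 398.1 N; m₁ = 7.89×10^16 kg; r = 28.5 mi = 45866 m; G = 6.674×10^-11 N·m²/kg².
m₂ = 1.591×10^5 kg
1.591×10^5 kg × (1 t / 1000 kg) = 159.1 t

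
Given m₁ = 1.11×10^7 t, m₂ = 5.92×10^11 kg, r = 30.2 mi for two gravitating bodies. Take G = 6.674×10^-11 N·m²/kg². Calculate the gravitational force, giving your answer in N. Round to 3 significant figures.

186 N

F is given directly by: F = Gm₁m₂/r².
m₁ = 1.11×10^7 t = 1.110×10^10 kg; m₂ = 5.92×10^11 kg; r = 30.2 mi = 48602 m; G = 6.674×10^-11 N·m²/kg².
F = 185.7 N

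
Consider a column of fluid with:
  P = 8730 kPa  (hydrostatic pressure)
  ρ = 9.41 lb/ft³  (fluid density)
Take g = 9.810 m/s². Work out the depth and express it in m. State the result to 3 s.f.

5900 m

Rearranging P = ρ·g·h for h: h = P/(ρ·g).
P = 8730 kPa = 8.730×10^6 Pa; ρ = 9.41 lb/ft³ = 150.7 kg/m³; g = 9.810 m/s².
h = 5904 m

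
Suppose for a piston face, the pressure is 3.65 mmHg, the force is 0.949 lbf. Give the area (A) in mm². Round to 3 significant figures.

8670 mm²

Solving P = F/A for A: A = F/P.
P = 3.65 mmHg = 486.6 Pa; F = 0.949 lbf = 4.221 N.
A = 0.008675 m²
0.008675 m² × (1 mm² / 1.000×10^-6 m²) = 8675 mm²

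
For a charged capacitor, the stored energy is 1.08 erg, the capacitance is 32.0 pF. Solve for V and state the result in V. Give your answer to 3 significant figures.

Rearranging E = ½C·V² for V: V = √(2E/C).
E = 1.08 erg = 1.080×10^-7 J; C = 32.0 pF = 3.200×10^-11 F.
V = 82.16 V  (the unit combination reduces to kg·m²/(A·s³) = V)

82.2 V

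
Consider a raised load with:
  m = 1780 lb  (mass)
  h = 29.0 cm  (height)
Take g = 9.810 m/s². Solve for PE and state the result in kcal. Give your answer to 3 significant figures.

0.549 kcal

PE is given directly by: PE = mgh.
m = 1780 lb = 807.4 kg; h = 29.0 cm = 0.2900 m; g = 9.810 m/s².
PE = 2297 J
2297 J × (1 kcal / 4184 J) = 0.5490 kcal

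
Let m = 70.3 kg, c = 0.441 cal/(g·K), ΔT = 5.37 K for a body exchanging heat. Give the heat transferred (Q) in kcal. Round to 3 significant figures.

166 kcal

Q is given directly by: Q = mcΔT.
m = 70.3 kg; c = 0.441 cal/(g·K) = 1845 J/(kg·K); ΔT = 5.37 K.
Q = 6.966×10^5 J
6.966×10^5 J × (1 kcal / 4184 J) = 166.5 kcal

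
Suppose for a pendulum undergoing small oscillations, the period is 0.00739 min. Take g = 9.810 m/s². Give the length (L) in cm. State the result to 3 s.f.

4.89 cm

Rearranging T = 2π√(L/g) for L: L = g·(T/2π)².
T = 0.00739 min = 0.4434 s; g = 9.810 m/s².
L = 0.04885 m
0.04885 m × (1 cm / 0.01000 m) = 4.885 cm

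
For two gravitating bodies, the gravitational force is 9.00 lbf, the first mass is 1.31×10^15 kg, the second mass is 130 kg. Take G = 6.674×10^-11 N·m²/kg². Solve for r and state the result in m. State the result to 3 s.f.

From Newton's law of gravitation: r = √(G·m₁m₂/F).
F = 9.00 lbf = 40.03 N; m₁ = 1.31×10^15 kg; m₂ = 130 kg; G = 6.674×10^-11 N·m²/kg².
r = 532.8 m

533 m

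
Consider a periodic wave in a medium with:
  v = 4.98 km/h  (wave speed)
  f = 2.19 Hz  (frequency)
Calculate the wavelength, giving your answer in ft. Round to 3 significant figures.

2.07 ft

Rearranging v = f·λ for λ: λ = v/f.
v = 4.98 km/h = 1.383 m/s; f = 2.19 Hz.
λ = 0.6317 m
0.6317 m × (1 ft / 0.3048 m) = 2.072 ft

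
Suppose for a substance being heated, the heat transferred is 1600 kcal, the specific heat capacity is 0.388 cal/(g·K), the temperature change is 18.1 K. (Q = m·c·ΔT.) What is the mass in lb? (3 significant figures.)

502 lb

Solving Q = m·c·ΔT for m: m = Q/(c·ΔT).
Q = 1600 kcal = 6.694×10^6 J; c = 0.388 cal/(g·K) = 1623 J/(kg·K); ΔT = 18.1 K.
m = 227.8 kg
227.8 kg × (1 lb / 0.4536 kg) = 502.3 lb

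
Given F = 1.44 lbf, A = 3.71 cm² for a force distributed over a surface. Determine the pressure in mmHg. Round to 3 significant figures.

Directly: P = F/A.
F = 1.44 lbf = 6.405 N; A = 3.71 cm² = 3.710×10^-4 m².
P = 17265 Pa
17265 Pa × (1 mmHg / 133.3 Pa) = 129.5 mmHg

130 mmHg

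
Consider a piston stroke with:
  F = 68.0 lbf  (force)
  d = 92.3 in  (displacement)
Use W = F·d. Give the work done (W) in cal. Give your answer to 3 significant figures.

169 cal

Directly: W = F·d.
F = 68.0 lbf = 302.5 N; d = 92.3 in = 2.344 m.
W = 709.1 J
709.1 J × (1 cal / 4.184 J) = 169.5 cal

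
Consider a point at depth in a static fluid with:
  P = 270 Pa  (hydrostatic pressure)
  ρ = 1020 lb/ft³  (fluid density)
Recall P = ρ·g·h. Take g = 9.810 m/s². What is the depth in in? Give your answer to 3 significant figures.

0.0663 in

Rearranging: h = P/(ρ·g).
P = 270 Pa; ρ = 1020 lb/ft³ = 16339 kg/m³; g = 9.810 m/s².
h = 0.001685 m
0.001685 m × (1 in / 0.02540 m) = 0.06632 in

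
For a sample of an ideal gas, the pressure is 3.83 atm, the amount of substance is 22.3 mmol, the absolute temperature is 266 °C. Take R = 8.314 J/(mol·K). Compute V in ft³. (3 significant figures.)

0.00910 ft³

Solving PV = nRT for V: V = nRT/P.
P = 3.83 atm = 3.881×10^5 Pa; n = 22.3 mmol = 0.02230 mol; T = 266 °C = 539.1 K; R = 8.314 J/(mol·K).
V = 2.576×10^-4 m³
2.576×10^-4 m³ × (1 ft³ / 0.02832 m³) = 0.009096 ft³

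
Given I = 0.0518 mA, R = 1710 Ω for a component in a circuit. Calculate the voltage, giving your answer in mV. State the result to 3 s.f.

88.6 mV

From Ohm's law: V = IR.
I = 0.0518 mA = 5.180×10^-5 A; R = 1710 Ω.
V = 0.08858 V
0.08858 V × (1 mV / 0.001000 V) = 88.58 mV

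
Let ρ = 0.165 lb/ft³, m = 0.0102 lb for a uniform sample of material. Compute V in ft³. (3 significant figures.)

0.0618 ft³

Solving ρ = m/V for V: V = m/ρ.
ρ = 0.165 lb/ft³ = 2.643 kg/m³; m = 0.0102 lb = 0.004627 kg.
V = 0.001750 m³
0.001750 m³ × (1 ft³ / 0.02832 m³) = 0.06182 ft³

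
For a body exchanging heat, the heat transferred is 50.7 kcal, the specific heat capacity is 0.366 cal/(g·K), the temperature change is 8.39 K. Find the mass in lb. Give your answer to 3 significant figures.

Rearranging: m = Q/(c·ΔT).
Q = 50.7 kcal = 2.121×10^5 J; c = 0.366 cal/(g·K) = 1531 J/(kg·K); ΔT = 8.39 K.
m = 16.51 kg
16.51 kg × (1 lb / 0.4536 kg) = 36.40 lb

36.4 lb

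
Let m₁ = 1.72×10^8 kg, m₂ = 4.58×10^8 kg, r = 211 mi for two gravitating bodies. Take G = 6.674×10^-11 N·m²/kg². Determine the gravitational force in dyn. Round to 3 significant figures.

F is given directly by: F = Gm₁m₂/r².
m₁ = 1.72×10^8 kg; m₂ = 4.58×10^8 kg; r = 211 mi = 3.396×10^5 m; G = 6.674×10^-11 N·m²/kg².
F = 4.560×10^-5 N  (the unit combination reduces to kg·m/s² = N)
4.560×10^-5 N × (1 dyn / 1.000×10^-5 N) = 4.560 dyn

4.56 dyn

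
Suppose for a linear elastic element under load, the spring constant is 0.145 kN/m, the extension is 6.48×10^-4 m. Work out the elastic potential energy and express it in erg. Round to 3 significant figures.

304 erg

U is given directly by: U = ½kx².
k = 0.145 kN/m = 145.0 N/m; x = 6.48×10^-4 m.
U = 3.044×10^-5 J
3.044×10^-5 J × (1 erg / 1.000×10^-7 J) = 304.4 erg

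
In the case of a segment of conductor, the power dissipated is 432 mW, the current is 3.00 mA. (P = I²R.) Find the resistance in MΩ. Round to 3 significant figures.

0.0480 MΩ

Solving P = I²R for R: R = P/I².
P = 432 mW = 0.4320 W; I = 3.00 mA = 0.003000 A.
R = 48000 Ω
48000 Ω × (1 MΩ / 1.000×10^6 Ω) = 0.04800 MΩ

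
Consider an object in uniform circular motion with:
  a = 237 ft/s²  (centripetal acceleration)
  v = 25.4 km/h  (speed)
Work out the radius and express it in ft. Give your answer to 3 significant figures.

Rearranging: r = v²/a.
a = 237 ft/s² = 72.24 m/s²; v = 25.4 km/h = 7.056 m/s.
r = 0.6891 m
0.6891 m × (1 ft / 0.3048 m) = 2.261 ft

2.26 ft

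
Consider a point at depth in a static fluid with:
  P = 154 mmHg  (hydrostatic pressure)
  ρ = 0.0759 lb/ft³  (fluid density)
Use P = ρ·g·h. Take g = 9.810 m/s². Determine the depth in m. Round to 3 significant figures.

Rearranging: h = P/(ρ·g).
P = 154 mmHg = 20532 Pa; ρ = 0.0759 lb/ft³ = 1.216 kg/m³; g = 9.810 m/s².
h = 1721 m

1720 m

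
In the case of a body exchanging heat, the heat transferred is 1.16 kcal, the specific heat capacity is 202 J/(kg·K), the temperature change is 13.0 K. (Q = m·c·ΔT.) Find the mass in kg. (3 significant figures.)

Solving Q = m·c·ΔT for m: m = Q/(c·ΔT).
Q = 1.16 kcal = 4853 J; c = 202 J/(kg·K); ΔT = 13.0 K.
m = 1.848 kg

1.85 kg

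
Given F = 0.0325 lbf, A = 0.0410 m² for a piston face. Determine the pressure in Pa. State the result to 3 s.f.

Directly: P = F/A.
F = 0.0325 lbf = 0.1446 N; A = 0.0410 m².
P = 3.526 Pa

3.53 Pa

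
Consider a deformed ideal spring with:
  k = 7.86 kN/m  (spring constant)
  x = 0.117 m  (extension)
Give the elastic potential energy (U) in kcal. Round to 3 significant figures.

U is given directly by: U = ½kx².
k = 7.86 kN/m = 7860 N/m; x = 0.117 m.
U = 53.80 J  (the unit combination reduces to kg·m²/s² = J)
53.80 J × (1 kcal / 4184 J) = 0.01286 kcal

0.0129 kcal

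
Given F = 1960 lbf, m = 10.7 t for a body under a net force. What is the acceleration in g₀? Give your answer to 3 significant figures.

Rearranging: a = F/m.
F = 1960 lbf = 8719 N; m = 10.7 t = 10700 kg.
a = 0.8148 m/s²
0.8148 m/s² × (1 g₀ / 9.807 m/s²) = 0.08309 g₀

0.0831 g₀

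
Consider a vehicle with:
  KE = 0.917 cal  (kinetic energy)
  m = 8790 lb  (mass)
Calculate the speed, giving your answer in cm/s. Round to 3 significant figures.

4.39 cm/s

Solving KE = ½mv² for v: v = √(2·KE/m).
KE = 0.917 cal = 3.837 J; m = 8790 lb = 3987 kg.
v = 0.04387 m/s
0.04387 m/s × (1 cm/s / 0.01000 m/s) = 4.387 cm/s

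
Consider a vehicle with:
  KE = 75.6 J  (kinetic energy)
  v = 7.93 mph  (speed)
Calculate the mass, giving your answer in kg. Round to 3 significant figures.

Rearranging: m = 2·KE/v².
KE = 75.6 J; v = 7.93 mph = 3.545 m/s.
m = 12.03 kg

12.0 kg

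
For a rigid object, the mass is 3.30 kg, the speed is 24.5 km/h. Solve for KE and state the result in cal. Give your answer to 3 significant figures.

Directly: KE = ½mv².
m = 3.30 kg; v = 24.5 km/h = 6.806 m/s.
KE = 76.42 J
76.42 J × (1 cal / 4.184 J) = 18.26 cal

18.3 cal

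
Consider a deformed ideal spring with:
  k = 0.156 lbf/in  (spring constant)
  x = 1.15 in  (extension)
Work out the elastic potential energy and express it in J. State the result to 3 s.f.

0.0117 J

U is given directly by: U = ½kx².
k = 0.156 lbf/in = 27.32 N/m; x = 1.15 in = 0.02921 m.
U = 0.01165 J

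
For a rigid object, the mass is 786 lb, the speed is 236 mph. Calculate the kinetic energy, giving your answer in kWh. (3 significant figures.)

0.551 kWh

KE is given directly by: KE = ½mv².
m = 786 lb = 356.5 kg; v = 236 mph = 105.5 m/s.
KE = 1.984×10^6 J
1.984×10^6 J × (1 kWh / 3.600×10^6 J) = 0.5512 kWh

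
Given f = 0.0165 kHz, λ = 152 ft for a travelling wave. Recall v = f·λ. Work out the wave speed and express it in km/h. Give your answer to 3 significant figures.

Directly: v = fλ.
f = 0.0165 kHz = 16.50 Hz; λ = 152 ft = 46.33 m.
v = 764.4 m/s
764.4 m/s × (1 km/h / 0.2778 m/s) = 2752 km/h

2750 km/h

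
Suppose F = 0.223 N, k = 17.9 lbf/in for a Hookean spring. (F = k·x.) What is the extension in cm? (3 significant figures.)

0.00711 cm

Solving F = k·x for x: x = F/k.
F = 0.223 N; k = 17.9 lbf/in = 3135 N/m.
x = 7.114×10^-5 m
7.114×10^-5 m × (1 cm / 0.01000 m) = 0.007114 cm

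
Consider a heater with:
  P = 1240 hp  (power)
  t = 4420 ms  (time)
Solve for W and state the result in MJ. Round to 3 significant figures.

4.09 MJ

Rearranging P = W/t for W: W = P·t.
P = 1240 hp = 9.247×10^5 W; t = 4420 ms = 4.420 s.
W = 4.087×10^6 J  (the unit combination reduces to kg·m²/s² = J)
4.087×10^6 J × (1 MJ / 1.000×10^6 J) = 4.087 MJ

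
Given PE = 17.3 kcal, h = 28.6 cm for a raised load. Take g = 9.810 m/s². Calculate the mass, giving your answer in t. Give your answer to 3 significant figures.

25.8 t

Rearranging PE = m·g·h for m: m = PE/(g·h).
PE = 17.3 kcal = 72383 J; h = 28.6 cm = 0.2860 m; g = 9.810 m/s².
m = 25799 kg
25799 kg × (1 t / 1000 kg) = 25.80 t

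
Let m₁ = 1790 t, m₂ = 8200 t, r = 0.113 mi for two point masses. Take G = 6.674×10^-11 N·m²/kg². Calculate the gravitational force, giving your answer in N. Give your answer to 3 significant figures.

F is given directly by: F = Gm₁m₂/r².
m₁ = 1790 t = 1.790×10^6 kg; m₂ = 8200 t = 8.200×10^6 kg; r = 0.113 mi = 181.9 m; G = 6.674×10^-11 N·m²/kg².
F = 0.02962 N

0.0296 N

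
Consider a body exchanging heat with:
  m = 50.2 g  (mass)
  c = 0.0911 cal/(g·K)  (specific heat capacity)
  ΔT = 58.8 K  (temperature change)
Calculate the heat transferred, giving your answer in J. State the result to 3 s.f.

Q is given directly by: Q = mcΔT.
m = 50.2 g = 0.05020 kg; c = 0.0911 cal/(g·K) = 381.2 J/(kg·K); ΔT = 58.8 K.
Q = 1125 J

1130 J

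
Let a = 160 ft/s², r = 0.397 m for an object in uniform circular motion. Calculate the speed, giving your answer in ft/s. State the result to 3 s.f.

14.4 ft/s

Rearranging a = v²/r for v: v = √(a·r).
a = 160 ft/s² = 48.77 m/s²; r = 0.397 m.
v = 4.400 m/s
4.400 m/s × (1 ft/s / 0.3048 m/s) = 14.44 ft/s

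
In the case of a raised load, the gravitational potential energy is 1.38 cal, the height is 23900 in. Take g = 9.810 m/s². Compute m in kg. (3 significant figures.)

9.70×10^-4 kg

Rearranging: m = PE/(g·h).
PE = 1.38 cal = 5.774 J; h = 23900 in = 607.1 m; g = 9.810 m/s².
m = 9.695×10^-4 kg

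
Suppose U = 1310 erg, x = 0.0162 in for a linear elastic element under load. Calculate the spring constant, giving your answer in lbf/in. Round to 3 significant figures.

8.84 lbf/in

Rearranging U = ½k·x² for k: k = 2U/x².
U = 1310 erg = 1.310×10^-4 J; x = 0.0162 in = 4.115×10^-4 m.
k = 1547 N/m
1547 N/m × (1 lbf/in / 175.1 N/m) = 8.836 lbf/in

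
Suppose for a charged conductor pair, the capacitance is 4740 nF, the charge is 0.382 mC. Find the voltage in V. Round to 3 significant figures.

80.6 V

Rearranging: V = Q/C.
C = 4740 nF = 4.740×10^-6 F; Q = 0.382 mC = 3.820×10^-4 C.
V = 80.59 V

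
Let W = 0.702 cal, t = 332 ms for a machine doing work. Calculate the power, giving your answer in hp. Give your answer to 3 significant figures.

P is given directly by: P = W/t.
W = 0.702 cal = 2.937 J; t = 332 ms = 0.3320 s.
P = 8.847 W
8.847 W × (1 hp / 745.7 W) = 0.01186 hp

0.0119 hp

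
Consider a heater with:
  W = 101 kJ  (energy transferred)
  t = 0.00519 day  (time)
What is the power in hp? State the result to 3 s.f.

0.302 hp

P is given directly by: P = W/t.
W = 101 kJ = 1.010×10^5 J; t = 0.00519 day = 448.4 s.
P = 225.2 W  (the unit combination reduces to kg·m²/s³ = W)
225.2 W × (1 hp / 745.7 W) = 0.3020 hp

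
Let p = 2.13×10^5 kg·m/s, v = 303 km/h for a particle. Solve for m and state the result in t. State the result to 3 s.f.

Rearranging p = m·v for m: m = p/v.
p = 2.13×10^5 kg·m/s; v = 303 km/h = 84.17 m/s.
m = 2531 kg
2531 kg × (1 t / 1000 kg) = 2.531 t

2.53 t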